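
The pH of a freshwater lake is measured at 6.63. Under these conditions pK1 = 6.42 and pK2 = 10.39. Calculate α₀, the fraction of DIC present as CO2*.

α₀ = 1 / (1 + K1/[H⁺] + K1K2/[H⁺]²) = 1 / (1 + 10^+0.21 + 10^-3.55)
   = 1 / (1 + 1.6218 + 0.00028184) = 1/2.6221 = 0.3814

α₀ = 0.381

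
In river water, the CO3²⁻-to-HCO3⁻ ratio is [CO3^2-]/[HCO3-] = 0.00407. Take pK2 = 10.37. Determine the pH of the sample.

pH = 7.98

From K2 = [H⁺][CO3^2-]/[HCO3-]:  pH = pK2 + log₁₀([CO3^2-]/[HCO3-])
log₁₀(0.00407) = -2.390
pH = 10.37 + (-2.390) = 7.98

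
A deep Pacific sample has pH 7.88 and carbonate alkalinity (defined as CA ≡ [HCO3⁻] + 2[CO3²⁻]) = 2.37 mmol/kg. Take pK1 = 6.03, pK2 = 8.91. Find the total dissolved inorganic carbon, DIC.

DIC = 2.21 mmol/kg

CA = [HCO3⁻] + 2[CO3²⁻] = (α₁ + 2α₂)·DIC
At pH 7.88: [H⁺]/K1 = 10^-1.85 = 0.014125, K2/[H⁺] = 10^-1.03 = 0.093325
α₁ = 1/(1 + 0.014125 + 0.093325) = 1/1.1075 = 0.9030; α₂ = α₁·K2/[H⁺] = 0.08427
α₁ + 2α₂ = 1.0715
DIC = CA / (α₁ + 2α₂) = 2.37 / 1.0715 = 2.21 mmol/kg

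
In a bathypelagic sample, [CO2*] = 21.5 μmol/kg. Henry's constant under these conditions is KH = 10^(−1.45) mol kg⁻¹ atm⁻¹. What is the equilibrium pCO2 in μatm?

KH = 10^(−1.45) = 3.548×10^-2 mol kg⁻¹ atm⁻¹
pCO2 = [CO2*]/KH = 21.5×10^-6 / 3.548×10^-2 = 6.06×10^-4 atm = 606 μatm

pCO2 = 606 μatm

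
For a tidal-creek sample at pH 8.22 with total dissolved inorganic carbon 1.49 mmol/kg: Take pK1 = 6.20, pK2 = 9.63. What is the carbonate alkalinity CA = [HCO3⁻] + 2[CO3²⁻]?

CA = 1.53 mmol/kg

CA = [HCO3⁻] + 2[CO3²⁻] = (α₁ + 2α₂)·DIC
At pH 8.22: [H⁺]/K1 = 10^-2.02 = 0.0095499, K2/[H⁺] = 10^-1.41 = 0.038905
α₁ = 1/(1 + 0.0095499 + 0.038905) = 1/1.0485 = 0.9538; α₂ = α₁·K2/[H⁺] = 0.03711
α₁ + 2α₂ = 1.0280
CA = 1.0280 × 1.49 = 1.53 mmol/kg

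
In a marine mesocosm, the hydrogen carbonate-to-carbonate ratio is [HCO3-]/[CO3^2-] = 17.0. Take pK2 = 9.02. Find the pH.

pH = 7.79

From K2 = [H⁺][CO3^2-]/[HCO3-]:  pH = pK2 − log₁₀([HCO3-]/[CO3^2-])
log₁₀(17.0) = +1.230
pH = 9.02 − (+1.230) = 7.79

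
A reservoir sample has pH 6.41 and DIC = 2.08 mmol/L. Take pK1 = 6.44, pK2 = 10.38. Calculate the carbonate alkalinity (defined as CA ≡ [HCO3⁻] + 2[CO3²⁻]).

CA = [HCO3⁻] + 2[CO3²⁻] = (α₁ + 2α₂)·DIC
At pH 6.41: [H⁺]/K1 = 10^0.03 = 1.0715, K2/[H⁺] = 10^-3.97 = 0.00010715
α₁ = 1/(1 + 1.0715 + 0.00010715) = 1/2.0716 = 0.4827; α₂ = α₁·K2/[H⁺] = 5.172×10^-5
α₁ + 2α₂ = 0.4828
CA = 0.4828 × 2.08 = 1.00 mmol/L

CA = 1.00 mmol/L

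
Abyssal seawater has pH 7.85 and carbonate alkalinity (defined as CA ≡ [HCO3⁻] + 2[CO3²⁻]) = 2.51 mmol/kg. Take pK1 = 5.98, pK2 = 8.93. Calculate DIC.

CA = [HCO3⁻] + 2[CO3²⁻] = (α₁ + 2α₂)·DIC
At pH 7.85: [H⁺]/K1 = 10^-1.87 = 0.013490, K2/[H⁺] = 10^-1.08 = 0.083176
α₁ = 1/(1 + 0.013490 + 0.083176) = 1/1.0967 = 0.9119; α₂ = α₁·K2/[H⁺] = 0.07584
α₁ + 2α₂ = 1.0635
DIC = CA / (α₁ + 2α₂) = 2.51 / 1.0635 = 2.36 mmol/kg

DIC = 2.36 mmol/kg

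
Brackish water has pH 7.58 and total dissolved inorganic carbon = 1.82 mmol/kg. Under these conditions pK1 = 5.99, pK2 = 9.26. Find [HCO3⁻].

α₁ = 1 / (1 + [H⁺]/K1 + K2/[H⁺]) = 1 / (1 + 10^-1.59 + 10^-1.68)
   = 1 / (1 + 0.025704 + 0.020893) = 1/1.0466 = 0.9555
[HCO3⁻] = α₁ × DIC = 0.9555 × 1.82 = 1.74 mmol/kg

[HCO3⁻] = 1.74 mmol/kg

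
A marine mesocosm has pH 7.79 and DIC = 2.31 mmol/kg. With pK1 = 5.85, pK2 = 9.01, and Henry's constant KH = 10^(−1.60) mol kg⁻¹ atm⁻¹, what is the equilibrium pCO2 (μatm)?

α₀ = 1 / (1 + K1/[H⁺] + K1K2/[H⁺]²) = 1 / (1 + 10^+1.94 + 10^+0.72)
   = 1 / (1 + 87.096 + 5.2481) = 1/93.344 = 0.01071
[CO2*] = α₀ × DIC = 0.01071 × 2.31 = 0.02475 mmol/kg
pCO2 = [CO2*]/KH = 2.475×10^-5 / 2.512×10^-2 = 985 μatm

pCO2 = 985 μatm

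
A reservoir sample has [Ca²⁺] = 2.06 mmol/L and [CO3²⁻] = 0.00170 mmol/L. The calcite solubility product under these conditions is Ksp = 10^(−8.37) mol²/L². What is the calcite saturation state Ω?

Ω = 0.821

Ksp = 10^(−8.37) = 4.266×10^-9
Ω = [Ca²⁺][CO3²⁻]/Ksp = (2.06×10^-3)(0.00170×10^-3) / 4.266×10^-9 = 0.821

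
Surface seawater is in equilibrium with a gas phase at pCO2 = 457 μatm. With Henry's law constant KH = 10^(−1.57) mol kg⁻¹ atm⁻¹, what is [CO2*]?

KH = 10^(−1.57) = 2.692×10^-2 mol kg⁻¹ atm⁻¹
[CO2*] = KH · pCO2 = 2.692×10^-2 × 457×10^-6 atm = 1.23×10^-5 mol/kg

[CO2*] = 12.3 μmol/kg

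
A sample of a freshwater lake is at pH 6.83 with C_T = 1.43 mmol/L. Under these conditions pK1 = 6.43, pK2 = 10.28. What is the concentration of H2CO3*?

[CO2*] = 0.407 mmol/L

α₀ = 1 / (1 + K1/[H⁺] + K1K2/[H⁺]²) = 1 / (1 + 10^+0.40 + 10^-3.05)
   = 1 / (1 + 2.5119 + 0.00089125) = 1/3.5128 = 0.2847
[CO2*] = α₀ × DIC = 0.2847 × 1.43 = 0.407 mmol/L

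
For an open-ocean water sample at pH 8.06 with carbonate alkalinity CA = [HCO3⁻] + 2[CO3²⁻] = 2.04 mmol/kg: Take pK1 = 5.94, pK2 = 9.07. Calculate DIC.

CA = [HCO3⁻] + 2[CO3²⁻] = (α₁ + 2α₂)·DIC
At pH 8.06: [H⁺]/K1 = 10^-2.12 = 0.0075858, K2/[H⁺] = 10^-1.01 = 0.097724
α₁ = 1/(1 + 0.0075858 + 0.097724) = 1/1.1053 = 0.9047; α₂ = α₁·K2/[H⁺] = 0.08841
α₁ + 2α₂ = 1.0815
DIC = CA / (α₁ + 2α₂) = 2.04 / 1.0815 = 1.89 mmol/kg

DIC = 1.89 mmol/kg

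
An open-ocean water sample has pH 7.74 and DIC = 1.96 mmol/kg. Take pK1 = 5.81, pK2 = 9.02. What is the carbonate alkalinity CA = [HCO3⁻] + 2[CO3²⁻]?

CA = [HCO3⁻] + 2[CO3²⁻] = (α₁ + 2α₂)·DIC
At pH 7.74: [H⁺]/K1 = 10^-1.93 = 0.011749, K2/[H⁺] = 10^-1.28 = 0.052481
α₁ = 1/(1 + 0.011749 + 0.052481) = 1/1.0642 = 0.9396; α₂ = α₁·K2/[H⁺] = 0.04931
α₁ + 2α₂ = 1.0383
CA = 1.0383 × 1.96 = 2.04 mmol/kg

CA = 2.04 mmol/kg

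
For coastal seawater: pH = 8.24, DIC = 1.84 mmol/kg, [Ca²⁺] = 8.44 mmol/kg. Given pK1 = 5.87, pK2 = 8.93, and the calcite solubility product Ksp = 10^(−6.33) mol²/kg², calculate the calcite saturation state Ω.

α₂ = 1 / (1 + [H⁺]/K2 + [H⁺]²/(K1K2)) = 1 / (1 + 10^+0.69 + 10^-1.68)
   = 1 / (1 + 4.8978 + 0.020893) = 1/5.9187 = 0.1690
[CO3²⁻] = α₂ × DIC = 0.1690 × 1.84 = 0.3109 mmol/kg
Ksp = 10^(−6.33) = 4.677×10^-7
Ω = [Ca²⁺][CO3²⁻]/Ksp = (8.44×10^-3)(3.109×10^-4) / 4.677×10^-7 = 5.61

Ω = 5.61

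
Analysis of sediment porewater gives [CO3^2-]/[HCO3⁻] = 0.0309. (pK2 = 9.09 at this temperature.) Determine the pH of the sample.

pH = 7.58

From K2 = [H⁺][CO3^2-]/[HCO3⁻]:  pH = pK2 + log₁₀([CO3^2-]/[HCO3⁻])
log₁₀(0.0309) = -1.510
pH = 9.09 + (-1.510) = 7.58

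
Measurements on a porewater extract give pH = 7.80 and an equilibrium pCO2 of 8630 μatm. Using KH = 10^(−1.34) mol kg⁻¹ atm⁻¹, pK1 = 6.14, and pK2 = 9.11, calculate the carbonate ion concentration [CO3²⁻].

[CO3²⁻] = 0.883 mmol/kg

[CO2*] = KH · pCO2 = 10^(−1.34) × 8630×10^-6 = 3.945×10^-4 mol/kg
α₀ = 1/(1 + K1/[H⁺] + K1K2/[H⁺]²) = 1/(1 + 10^+1.66 + 10^+0.35) = 0.02043
DIC = [CO2*]/α₀ = 3.945×10^-4 / 0.02043 = 19.31 mmol/kg
[CO3²⁻] = α₂·DIC; α₂ = 0.04574, so [CO3²⁻] = 0.04574 × 19.31 = 0.883 mmol/kg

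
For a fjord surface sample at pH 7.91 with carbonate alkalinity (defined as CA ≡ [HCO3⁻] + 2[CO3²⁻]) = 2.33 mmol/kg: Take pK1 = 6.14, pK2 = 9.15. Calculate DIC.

DIC = 2.25 mmol/kg

CA = [HCO3⁻] + 2[CO3²⁻] = (α₁ + 2α₂)·DIC
At pH 7.91: [H⁺]/K1 = 10^-1.77 = 0.016982, K2/[H⁺] = 10^-1.24 = 0.057544
α₁ = 1/(1 + 0.016982 + 0.057544) = 1/1.0745 = 0.9306; α₂ = α₁·K2/[H⁺] = 0.05355
α₁ + 2α₂ = 1.0377
DIC = CA / (α₁ + 2α₂) = 2.33 / 1.0377 = 2.25 mmol/kg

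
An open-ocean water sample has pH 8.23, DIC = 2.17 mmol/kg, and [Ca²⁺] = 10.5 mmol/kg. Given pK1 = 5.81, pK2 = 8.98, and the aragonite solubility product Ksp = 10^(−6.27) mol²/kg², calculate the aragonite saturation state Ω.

Ω = 6.39

α₂ = 1 / (1 + [H⁺]/K2 + [H⁺]²/(K1K2)) = 1 / (1 + 10^+0.75 + 10^-1.67)
   = 1 / (1 + 5.6234 + 0.021380) = 1/6.6448 = 0.1505
[CO3²⁻] = α₂ × DIC = 0.1505 × 2.17 = 0.3266 mmol/kg
Ksp = 10^(−6.27) = 5.370×10^-7
Ω = [Ca²⁺][CO3²⁻]/Ksp = (10.5×10^-3)(3.266×10^-4) / 5.370×10^-7 = 6.39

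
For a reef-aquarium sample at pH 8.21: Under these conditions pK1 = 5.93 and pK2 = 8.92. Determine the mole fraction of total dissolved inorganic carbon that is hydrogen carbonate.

α₁ = 1 / (1 + [H⁺]/K1 + K2/[H⁺]) = 1 / (1 + 10^-2.28 + 10^-0.71)
   = 1 / (1 + 0.0052481 + 0.19498) = 1/1.2002 = 0.8332

α₁ = 0.833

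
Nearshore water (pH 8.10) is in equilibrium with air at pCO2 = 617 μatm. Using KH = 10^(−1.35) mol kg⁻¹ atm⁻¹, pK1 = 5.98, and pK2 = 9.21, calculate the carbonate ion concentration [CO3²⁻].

[CO2*] = KH · pCO2 = 10^(−1.35) × 617×10^-6 = 2.756×10^-5 mol/kg
α₀ = 1/(1 + K1/[H⁺] + K1K2/[H⁺]²) = 1/(1 + 10^+2.12 + 10^+1.01) = 0.006990
DIC = [CO2*]/α₀ = 2.756×10^-5 / 0.006990 = 3.943 mmol/kg
[CO3²⁻] = α₂·DIC; α₂ = 0.07153, so [CO3²⁻] = 0.07153 × 3.943 = 0.282 mmol/kg

[CO3²⁻] = 0.282 mmol/kg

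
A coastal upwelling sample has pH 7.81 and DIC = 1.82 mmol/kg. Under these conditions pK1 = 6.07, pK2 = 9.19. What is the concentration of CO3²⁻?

α₂ = 1 / (1 + [H⁺]/K2 + [H⁺]²/(K1K2)) = 1 / (1 + 10^+1.38 + 10^-0.36)
   = 1 / (1 + 23.988 + 0.43652) = 1/25.425 = 0.03933
[CO3²⁻] = α₂ × DIC = 0.03933 × 1.82 = 0.0716 mmol/kg

[CO3²⁻] = 0.0716 mmol/kg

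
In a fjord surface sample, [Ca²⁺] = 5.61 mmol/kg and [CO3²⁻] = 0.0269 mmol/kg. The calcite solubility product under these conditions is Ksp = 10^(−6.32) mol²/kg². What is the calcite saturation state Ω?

Ksp = 10^(−6.32) = 4.786×10^-7
Ω = [Ca²⁺][CO3²⁻]/Ksp = (5.61×10^-3)(0.0269×10^-3) / 4.786×10^-7 = 0.315

Ω = 0.315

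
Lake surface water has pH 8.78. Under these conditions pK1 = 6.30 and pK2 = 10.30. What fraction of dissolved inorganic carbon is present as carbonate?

α₂ = 1 / (1 + [H⁺]/K2 + [H⁺]²/(K1K2)) = 1 / (1 + 10^+1.52 + 10^-0.96)
   = 1 / (1 + 33.113 + 0.10965) = 1/34.223 = 0.02922

α₂ = 0.0292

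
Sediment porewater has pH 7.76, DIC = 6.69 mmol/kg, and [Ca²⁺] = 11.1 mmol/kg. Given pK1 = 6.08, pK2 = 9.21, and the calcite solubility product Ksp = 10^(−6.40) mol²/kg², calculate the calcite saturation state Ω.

Ω = 6.27

α₂ = 1 / (1 + [H⁺]/K2 + [H⁺]²/(K1K2)) = 1 / (1 + 10^+1.45 + 10^-0.23)
   = 1 / (1 + 28.184 + 0.58884) = 1/29.773 = 0.03359
[CO3²⁻] = α₂ × DIC = 0.03359 × 6.69 = 0.2247 mmol/kg
Ksp = 10^(−6.40) = 3.981×10^-7
Ω = [Ca²⁺][CO3²⁻]/Ksp = (11.1×10^-3)(2.247×10^-4) / 3.981×10^-7 = 6.27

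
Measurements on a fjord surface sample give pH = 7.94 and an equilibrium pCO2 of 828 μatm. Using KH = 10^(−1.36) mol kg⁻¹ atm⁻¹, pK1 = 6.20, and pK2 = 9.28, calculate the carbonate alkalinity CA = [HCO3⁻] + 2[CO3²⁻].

CA = 2.17 mmol/kg

[CO2*] = KH · pCO2 = 10^(−1.36) × 828×10^-6 = 3.614×10^-5 mol/kg
α₀ = 1/(1 + K1/[H⁺] + K1K2/[H⁺]²) = 1/(1 + 10^+1.74 + 10^+0.40) = 0.01710
DIC = [CO2*]/α₀ = 3.614×10^-5 / 0.01710 = 2.113 mmol/kg
CA = (α₁ + 2α₂)·DIC = (0.9399 + 2×0.04296) × 2.113 = 2.17 mmol/kg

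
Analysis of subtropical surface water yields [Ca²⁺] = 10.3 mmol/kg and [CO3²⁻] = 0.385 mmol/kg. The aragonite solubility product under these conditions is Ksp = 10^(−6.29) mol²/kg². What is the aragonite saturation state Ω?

Ksp = 10^(−6.29) = 5.129×10^-7
Ω = [Ca²⁺][CO3²⁻]/Ksp = (10.3×10^-3)(0.385×10^-3) / 5.129×10^-7 = 7.73

Ω = 7.73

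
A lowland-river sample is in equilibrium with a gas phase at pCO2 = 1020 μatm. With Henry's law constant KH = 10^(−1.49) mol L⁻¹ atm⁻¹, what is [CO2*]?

[CO2*] = 33.0 μmol/L

KH = 10^(−1.49) = 3.236×10^-2 mol L⁻¹ atm⁻¹
[CO2*] = KH · pCO2 = 3.236×10^-2 × 1020×10^-6 atm = 3.30×10^-5 mol/L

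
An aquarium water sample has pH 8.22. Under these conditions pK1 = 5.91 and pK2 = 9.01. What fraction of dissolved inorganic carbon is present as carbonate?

α₂ = 0.139

α₂ = 1 / (1 + [H⁺]/K2 + [H⁺]²/(K1K2)) = 1 / (1 + 10^+0.79 + 10^-1.52)
   = 1 / (1 + 6.1660 + 0.030200) = 1/7.1961 = 0.1390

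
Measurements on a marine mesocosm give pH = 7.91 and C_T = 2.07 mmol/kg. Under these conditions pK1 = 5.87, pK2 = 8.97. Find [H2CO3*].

α₀ = 1 / (1 + K1/[H⁺] + K1K2/[H⁺]²) = 1 / (1 + 10^+2.04 + 10^+0.98)
   = 1 / (1 + 109.65 + 9.5499) = 1/120.20 = 0.008320
[CO2*] = α₀ × DIC = 0.008320 × 2.07 = 0.0172 mmol/kg = 17.2 μmol/kg

[CO2*] = 17.2 μmol/kg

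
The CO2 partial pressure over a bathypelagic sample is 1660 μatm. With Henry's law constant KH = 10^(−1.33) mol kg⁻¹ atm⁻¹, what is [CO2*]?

KH = 10^(−1.33) = 4.677×10^-2 mol kg⁻¹ atm⁻¹
[CO2*] = KH · pCO2 = 4.677×10^-2 × 1660×10^-6 atm = 7.76×10^-5 mol/kg

[CO2*] = 77.6 μmol/kg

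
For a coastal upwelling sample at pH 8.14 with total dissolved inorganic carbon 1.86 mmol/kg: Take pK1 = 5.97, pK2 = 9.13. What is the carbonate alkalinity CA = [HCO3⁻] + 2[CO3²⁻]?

CA = 2.02 mmol/kg

CA = [HCO3⁻] + 2[CO3²⁻] = (α₁ + 2α₂)·DIC
At pH 8.14: [H⁺]/K1 = 10^-2.17 = 0.0067608, K2/[H⁺] = 10^-0.99 = 0.10233
α₁ = 1/(1 + 0.0067608 + 0.10233) = 1/1.1091 = 0.9016; α₂ = α₁·K2/[H⁺] = 0.09226
α₁ + 2α₂ = 1.0862
CA = 1.0862 × 1.86 = 2.02 mmol/kg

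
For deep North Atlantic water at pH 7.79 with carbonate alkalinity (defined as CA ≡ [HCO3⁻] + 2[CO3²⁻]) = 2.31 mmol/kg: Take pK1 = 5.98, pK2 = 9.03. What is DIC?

CA = [HCO3⁻] + 2[CO3²⁻] = (α₁ + 2α₂)·DIC
At pH 7.79: [H⁺]/K1 = 10^-1.81 = 0.015488, K2/[H⁺] = 10^-1.24 = 0.057544
α₁ = 1/(1 + 0.015488 + 0.057544) = 1/1.0730 = 0.9319; α₂ = α₁·K2/[H⁺] = 0.05363
α₁ + 2α₂ = 1.0392
DIC = CA / (α₁ + 2α₂) = 2.31 / 1.0392 = 2.22 mmol/kg

DIC = 2.22 mmol/kg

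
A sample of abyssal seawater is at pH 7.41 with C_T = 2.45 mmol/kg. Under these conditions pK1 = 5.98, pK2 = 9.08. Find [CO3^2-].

[CO3²⁻] = 0.0495 mmol/kg

α₂ = 1 / (1 + [H⁺]/K2 + [H⁺]²/(K1K2)) = 1 / (1 + 10^+1.67 + 10^+0.24)
   = 1 / (1 + 46.774 + 1.7378) = 1/49.511 = 0.02020
[CO3²⁻] = α₂ × DIC = 0.02020 × 2.45 = 0.0495 mmol/kg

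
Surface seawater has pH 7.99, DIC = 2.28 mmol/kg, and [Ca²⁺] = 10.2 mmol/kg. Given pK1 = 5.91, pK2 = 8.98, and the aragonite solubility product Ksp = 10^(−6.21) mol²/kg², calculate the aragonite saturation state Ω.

α₂ = 1 / (1 + [H⁺]/K2 + [H⁺]²/(K1K2)) = 1 / (1 + 10^+0.99 + 10^-1.09)
   = 1 / (1 + 9.7724 + 0.081283) = 1/10.854 = 0.09213
[CO3²⁻] = α₂ × DIC = 0.09213 × 2.28 = 0.2101 mmol/kg
Ksp = 10^(−6.21) = 6.166×10^-7
Ω = [Ca²⁺][CO3²⁻]/Ksp = (10.2×10^-3)(2.101×10^-4) / 6.166×10^-7 = 3.48

Ω = 3.48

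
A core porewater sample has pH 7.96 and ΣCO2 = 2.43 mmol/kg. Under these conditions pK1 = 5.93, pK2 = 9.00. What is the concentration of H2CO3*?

α₀ = 1 / (1 + K1/[H⁺] + K1K2/[H⁺]²) = 1 / (1 + 10^+2.03 + 10^+0.99)
   = 1 / (1 + 107.15 + 9.7724) = 1/117.92 = 0.008480
[CO2*] = α₀ × DIC = 0.008480 × 2.43 = 0.0206 mmol/kg

[CO2*] = 0.0206 mmol/kg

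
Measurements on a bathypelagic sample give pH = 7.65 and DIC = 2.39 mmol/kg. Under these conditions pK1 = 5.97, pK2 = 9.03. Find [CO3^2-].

[CO3²⁻] = 0.0938 mmol/kg

α₂ = 1 / (1 + [H⁺]/K2 + [H⁺]²/(K1K2)) = 1 / (1 + 10^+1.38 + 10^-0.30)
   = 1 / (1 + 23.988 + 0.50119) = 1/25.490 = 0.03923
[CO3²⁻] = α₂ × DIC = 0.03923 × 2.39 = 0.0938 mmol/kg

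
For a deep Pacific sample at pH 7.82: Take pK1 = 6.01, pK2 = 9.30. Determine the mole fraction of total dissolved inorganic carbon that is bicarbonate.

α₁ = 1 / (1 + [H⁺]/K1 + K2/[H⁺]) = 1 / (1 + 10^-1.81 + 10^-1.48)
   = 1 / (1 + 0.015488 + 0.033113) = 1/1.0486 = 0.9537

α₁ = 0.954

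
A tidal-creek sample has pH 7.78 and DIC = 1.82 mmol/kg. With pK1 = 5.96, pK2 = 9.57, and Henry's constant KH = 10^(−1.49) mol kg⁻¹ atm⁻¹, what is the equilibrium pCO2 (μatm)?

pCO2 = 825 μatm

α₀ = 1 / (1 + K1/[H⁺] + K1K2/[H⁺]²) = 1 / (1 + 10^+1.82 + 10^+0.03)
   = 1 / (1 + 66.069 + 1.0715) = 1/68.141 = 0.01468
[CO2*] = α₀ × DIC = 0.01468 × 1.82 = 0.02671 mmol/kg
pCO2 = [CO2*]/KH = 2.671×10^-5 / 3.236×10^-2 = 825 μatm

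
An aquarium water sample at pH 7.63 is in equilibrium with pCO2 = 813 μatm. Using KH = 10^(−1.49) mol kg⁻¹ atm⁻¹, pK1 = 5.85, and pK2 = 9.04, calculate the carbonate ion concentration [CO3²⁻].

[CO2*] = KH · pCO2 = 10^(−1.49) × 813×10^-6 = 2.631×10^-5 mol/kg
α₀ = 1/(1 + K1/[H⁺] + K1K2/[H⁺]²) = 1/(1 + 10^+1.78 + 10^+0.37) = 0.01572
DIC = [CO2*]/α₀ = 2.631×10^-5 / 0.01572 = 1.673 mmol/kg
[CO3²⁻] = α₂·DIC; α₂ = 0.03686, so [CO3²⁻] = 0.03686 × 1.673 = 0.0617 mmol/kg

[CO3²⁻] = 0.0617 mmol/kg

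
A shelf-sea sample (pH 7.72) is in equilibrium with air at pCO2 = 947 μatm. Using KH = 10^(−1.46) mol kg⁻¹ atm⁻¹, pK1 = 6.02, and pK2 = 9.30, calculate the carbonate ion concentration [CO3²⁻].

[CO3²⁻] = 0.0433 mmol/kg

[CO2*] = KH · pCO2 = 10^(−1.46) × 947×10^-6 = 3.284×10^-5 mol/kg
α₀ = 1/(1 + K1/[H⁺] + K1K2/[H⁺]²) = 1/(1 + 10^+1.70 + 10^+0.12) = 0.01907
DIC = [CO2*]/α₀ = 3.284×10^-5 / 0.01907 = 1.722 mmol/kg
[CO3²⁻] = α₂·DIC; α₂ = 0.02514, so [CO3²⁻] = 0.02514 × 1.722 = 0.0433 mmol/kg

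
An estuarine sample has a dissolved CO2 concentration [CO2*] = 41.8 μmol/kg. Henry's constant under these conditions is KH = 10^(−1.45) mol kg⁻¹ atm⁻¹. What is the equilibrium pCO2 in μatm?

pCO2 = 1180 μatm

KH = 10^(−1.45) = 3.548×10^-2 mol kg⁻¹ atm⁻¹
pCO2 = [CO2*]/KH = 41.8×10^-6 / 3.548×10^-2 = 1.18×10^-3 atm = 1180 μatm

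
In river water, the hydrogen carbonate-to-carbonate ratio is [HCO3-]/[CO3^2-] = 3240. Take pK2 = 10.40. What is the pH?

pH = 6.89

From K2 = [H⁺][CO3^2-]/[HCO3-]:  pH = pK2 − log₁₀([HCO3-]/[CO3^2-])
log₁₀(3240) = +3.511
pH = 10.40 − (+3.511) = 6.89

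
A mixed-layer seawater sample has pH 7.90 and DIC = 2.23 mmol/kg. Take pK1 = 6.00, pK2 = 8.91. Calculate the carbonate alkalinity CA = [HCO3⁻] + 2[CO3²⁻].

CA = 2.40 mmol/kg

CA = [HCO3⁻] + 2[CO3²⁻] = (α₁ + 2α₂)·DIC
At pH 7.90: [H⁺]/K1 = 10^-1.90 = 0.012589, K2/[H⁺] = 10^-1.01 = 0.097724
α₁ = 1/(1 + 0.012589 + 0.097724) = 1/1.1103 = 0.9006; α₂ = α₁·K2/[H⁺] = 0.08801
α₁ + 2α₂ = 1.0767
CA = 1.0767 × 2.23 = 2.40 mmol/kg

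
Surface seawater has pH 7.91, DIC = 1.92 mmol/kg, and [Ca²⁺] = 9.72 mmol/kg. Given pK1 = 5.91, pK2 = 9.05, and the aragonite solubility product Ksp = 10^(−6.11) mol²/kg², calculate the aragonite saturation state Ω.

Ω = 1.61

α₂ = 1 / (1 + [H⁺]/K2 + [H⁺]²/(K1K2)) = 1 / (1 + 10^+1.14 + 10^-0.86)
   = 1 / (1 + 13.804 + 0.13804) = 1/14.942 = 0.06693
[CO3²⁻] = α₂ × DIC = 0.06693 × 1.92 = 0.1285 mmol/kg
Ksp = 10^(−6.11) = 7.762×10^-7
Ω = [Ca²⁺][CO3²⁻]/Ksp = (9.72×10^-3)(1.285×10^-4) / 7.762×10^-7 = 1.61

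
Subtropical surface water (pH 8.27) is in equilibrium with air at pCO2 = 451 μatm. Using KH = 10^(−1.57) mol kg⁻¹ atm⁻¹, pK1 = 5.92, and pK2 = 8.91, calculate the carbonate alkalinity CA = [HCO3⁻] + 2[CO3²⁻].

[CO2*] = KH · pCO2 = 10^(−1.57) × 451×10^-6 = 1.214×10^-5 mol/kg
α₀ = 1/(1 + K1/[H⁺] + K1K2/[H⁺]²) = 1/(1 + 10^+2.35 + 10^+1.71) = 0.003621
DIC = [CO2*]/α₀ = 1.214×10^-5 / 0.003621 = 3.352 mmol/kg
CA = (α₁ + 2α₂)·DIC = (0.8107 + 2×0.1857) × 3.352 = 3.96 mmol/kg

CA = 3.96 mmol/kg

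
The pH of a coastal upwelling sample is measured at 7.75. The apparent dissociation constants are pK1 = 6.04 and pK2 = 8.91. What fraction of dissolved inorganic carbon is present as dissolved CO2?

α₀ = 1 / (1 + K1/[H⁺] + K1K2/[H⁺]²) = 1 / (1 + 10^+1.71 + 10^+0.55)
   = 1 / (1 + 51.286 + 3.5481) = 1/55.834 = 0.01791

α₀ = 0.0179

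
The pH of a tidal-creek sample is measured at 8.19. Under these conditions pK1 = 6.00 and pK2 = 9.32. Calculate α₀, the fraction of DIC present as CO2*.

α₀ = 0.00598

α₀ = 1 / (1 + K1/[H⁺] + K1K2/[H⁺]²) = 1 / (1 + 10^+2.19 + 10^+1.06)
   = 1 / (1 + 154.88 + 11.482) = 1/167.36 = 0.005975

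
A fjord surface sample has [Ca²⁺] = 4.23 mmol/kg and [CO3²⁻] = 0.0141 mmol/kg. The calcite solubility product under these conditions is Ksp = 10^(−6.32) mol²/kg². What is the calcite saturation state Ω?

Ksp = 10^(−6.32) = 4.786×10^-7
Ω = [Ca²⁺][CO3²⁻]/Ksp = (4.23×10^-3)(0.0141×10^-3) / 4.786×10^-7 = 0.125

Ω = 0.125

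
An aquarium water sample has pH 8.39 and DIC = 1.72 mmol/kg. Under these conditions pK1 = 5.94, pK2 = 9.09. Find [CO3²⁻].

α₂ = 1 / (1 + [H⁺]/K2 + [H⁺]²/(K1K2)) = 1 / (1 + 10^+0.70 + 10^-1.75)
   = 1 / (1 + 5.0119 + 0.017783) = 1/6.0297 = 0.1658
[CO3²⁻] = α₂ × DIC = 0.1658 × 1.72 = 0.285 mmol/kg

[CO3²⁻] = 0.285 mmol/kg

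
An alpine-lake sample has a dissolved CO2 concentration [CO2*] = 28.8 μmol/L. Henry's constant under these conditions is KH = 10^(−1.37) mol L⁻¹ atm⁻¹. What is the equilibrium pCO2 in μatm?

pCO2 = 675 μatm

KH = 10^(−1.37) = 4.266×10^-2 mol L⁻¹ atm⁻¹
pCO2 = [CO2*]/KH = 28.8×10^-6 / 4.266×10^-2 = 6.75×10^-4 atm = 675 μatm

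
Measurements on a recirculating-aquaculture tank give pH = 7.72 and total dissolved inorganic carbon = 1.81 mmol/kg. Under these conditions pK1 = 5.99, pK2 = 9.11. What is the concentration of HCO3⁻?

[HCO3⁻] = 1.71 mmol/kg

α₁ = 1 / (1 + [H⁺]/K1 + K2/[H⁺]) = 1 / (1 + 10^-1.73 + 10^-1.39)
   = 1 / (1 + 0.018621 + 0.040738) = 1/1.0594 = 0.9440
[HCO3⁻] = α₁ × DIC = 0.9440 × 1.81 = 1.71 mmol/kg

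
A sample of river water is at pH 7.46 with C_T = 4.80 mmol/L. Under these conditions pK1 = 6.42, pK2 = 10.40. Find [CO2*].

[CO2*] = 0.401 mmol/L

α₀ = 1 / (1 + K1/[H⁺] + K1K2/[H⁺]²) = 1 / (1 + 10^+1.04 + 10^-1.90)
   = 1 / (1 + 10.965 + 0.012589) = 1/11.977 = 0.08349
[CO2*] = α₀ × DIC = 0.08349 × 4.80 = 0.401 mmol/L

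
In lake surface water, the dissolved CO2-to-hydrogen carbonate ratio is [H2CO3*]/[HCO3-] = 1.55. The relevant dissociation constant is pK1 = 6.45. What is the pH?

From K1 = [H⁺][HCO3-]/[H2CO3*]:  pH = pK1 − log₁₀([H2CO3*]/[HCO3-])
log₁₀(1.55) = +0.190
pH = 6.45 − (+0.190) = 6.26

pH = 6.26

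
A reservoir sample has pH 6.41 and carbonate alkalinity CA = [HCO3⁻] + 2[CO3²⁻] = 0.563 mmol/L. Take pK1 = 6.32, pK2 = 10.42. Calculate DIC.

CA = [HCO3⁻] + 2[CO3²⁻] = (α₁ + 2α₂)·DIC
At pH 6.41: [H⁺]/K1 = 10^-0.09 = 0.81283, K2/[H⁺] = 10^-4.01 = 9.7724×10^-5
α₁ = 1/(1 + 0.81283 + 9.7724×10^-5) = 1/1.8129 = 0.5516; α₂ = α₁·K2/[H⁺] = 5.390×10^-5
α₁ + 2α₂ = 0.5517
DIC = CA / (α₁ + 2α₂) = 0.563 / 0.5517 = 1.02 mmol/L

DIC = 1.02 mmol/L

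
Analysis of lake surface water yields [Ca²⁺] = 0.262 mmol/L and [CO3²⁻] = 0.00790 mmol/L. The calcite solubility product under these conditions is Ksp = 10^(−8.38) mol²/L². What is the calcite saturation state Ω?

Ω = 0.497

Ksp = 10^(−8.38) = 4.169×10^-9
Ω = [Ca²⁺][CO3²⁻]/Ksp = (0.262×10^-3)(0.00790×10^-3) / 4.169×10^-9 = 0.497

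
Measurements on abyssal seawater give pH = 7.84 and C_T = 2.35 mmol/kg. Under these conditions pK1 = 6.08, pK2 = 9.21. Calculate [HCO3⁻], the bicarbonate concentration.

α₁ = 1 / (1 + [H⁺]/K1 + K2/[H⁺]) = 1 / (1 + 10^-1.76 + 10^-1.37)
   = 1 / (1 + 0.017378 + 0.042658) = 1/1.0600 = 0.9434
[HCO3⁻] = α₁ × DIC = 0.9434 × 2.35 = 2.22 mmol/kg

[HCO3⁻] = 2.22 mmol/kg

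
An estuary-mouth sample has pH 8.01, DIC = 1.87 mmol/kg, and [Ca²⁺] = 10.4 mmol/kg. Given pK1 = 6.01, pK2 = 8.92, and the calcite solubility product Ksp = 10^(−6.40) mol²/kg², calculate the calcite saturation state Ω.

Ω = 5.30

α₂ = 1 / (1 + [H⁺]/K2 + [H⁺]²/(K1K2)) = 1 / (1 + 10^+0.91 + 10^-1.09)
   = 1 / (1 + 8.1283 + 0.081283) = 1/9.2096 = 0.1086
[CO3²⁻] = α₂ × DIC = 0.1086 × 1.87 = 0.2030 mmol/kg
Ksp = 10^(−6.40) = 3.981×10^-7
Ω = [Ca²⁺][CO3²⁻]/Ksp = (10.4×10^-3)(2.030×10^-4) / 3.981×10^-7 = 5.30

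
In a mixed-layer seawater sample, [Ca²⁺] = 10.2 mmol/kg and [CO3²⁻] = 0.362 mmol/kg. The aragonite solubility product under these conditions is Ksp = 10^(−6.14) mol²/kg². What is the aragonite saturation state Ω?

Ksp = 10^(−6.14) = 7.244×10^-7
Ω = [Ca²⁺][CO3²⁻]/Ksp = (10.2×10^-3)(0.362×10^-3) / 7.244×10^-7 = 5.10

Ω = 5.10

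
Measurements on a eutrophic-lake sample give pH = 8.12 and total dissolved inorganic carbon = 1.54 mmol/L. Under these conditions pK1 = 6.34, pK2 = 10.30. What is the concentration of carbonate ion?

[CO3²⁻] = 9.94 μmol/L

α₂ = 1 / (1 + [H⁺]/K2 + [H⁺]²/(K1K2)) = 1 / (1 + 10^+2.18 + 10^+0.40)
   = 1 / (1 + 151.36 + 2.5119) = 1/154.87 = 0.006457
[CO3²⁻] = α₂ × DIC = 0.006457 × 1.54 = 0.00994 mmol/L = 9.94 μmol/L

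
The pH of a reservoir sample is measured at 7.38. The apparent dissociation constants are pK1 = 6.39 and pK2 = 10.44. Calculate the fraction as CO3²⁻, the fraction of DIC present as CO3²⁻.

α₂ = 1 / (1 + [H⁺]/K2 + [H⁺]²/(K1K2)) = 1 / (1 + 10^+3.06 + 10^+2.07)
   = 1 / (1 + 1148.2 + 117.49) = 1/1266.6 = 0.0007895

α₂ = 0.000789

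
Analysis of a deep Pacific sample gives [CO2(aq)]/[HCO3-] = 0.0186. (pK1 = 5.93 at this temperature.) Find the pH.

From K1 = [H⁺][HCO3-]/[CO2(aq)]:  pH = pK1 − log₁₀([CO2(aq)]/[HCO3-])
log₁₀(0.0186) = -1.730
pH = 5.93 − (-1.730) = 7.66

pH = 7.66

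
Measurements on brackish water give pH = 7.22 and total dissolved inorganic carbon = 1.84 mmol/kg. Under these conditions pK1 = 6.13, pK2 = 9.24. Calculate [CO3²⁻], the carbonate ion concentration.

α₂ = 1 / (1 + [H⁺]/K2 + [H⁺]²/(K1K2)) = 1 / (1 + 10^+2.02 + 10^+0.93)
   = 1 / (1 + 104.71 + 8.5114) = 1/114.22 = 0.008755
[CO3²⁻] = α₂ × DIC = 0.008755 × 1.84 = 0.0161 mmol/kg = 16.1 μmol/kg

[CO3²⁻] = 16.1 μmol/kg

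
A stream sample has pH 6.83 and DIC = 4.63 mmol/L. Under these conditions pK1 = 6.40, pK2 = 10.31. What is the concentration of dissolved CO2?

α₀ = 1 / (1 + K1/[H⁺] + K1K2/[H⁺]²) = 1 / (1 + 10^+0.43 + 10^-3.05)
   = 1 / (1 + 2.6915 + 0.00089125) = 1/3.6924 = 0.2708
[CO2*] = α₀ × DIC = 0.2708 × 4.63 = 1.25 mmol/L

[CO2*] = 1.25 mmol/L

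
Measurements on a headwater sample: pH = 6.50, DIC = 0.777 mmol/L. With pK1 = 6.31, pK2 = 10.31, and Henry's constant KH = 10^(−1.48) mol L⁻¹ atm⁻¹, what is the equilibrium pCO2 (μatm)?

pCO2 = 9210 μatm

α₀ = 1 / (1 + K1/[H⁺] + K1K2/[H⁺]²) = 1 / (1 + 10^+0.19 + 10^-3.62)
   = 1 / (1 + 1.5488 + 0.00023988) = 1/2.5491 = 0.3923
[CO2*] = α₀ × DIC = 0.3923 × 0.777 = 0.3048 mmol/L
pCO2 = [CO2*]/KH = 3.048×10^-4 / 3.311×10^-2 = 9210 μatm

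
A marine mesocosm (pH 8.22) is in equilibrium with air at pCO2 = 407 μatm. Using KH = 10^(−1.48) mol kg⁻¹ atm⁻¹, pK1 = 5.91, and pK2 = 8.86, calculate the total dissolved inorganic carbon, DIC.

[CO2*] = KH · pCO2 = 10^(−1.48) × 407×10^-6 = 1.348×10^-5 mol/kg
α₀ = 1/(1 + K1/[H⁺] + K1K2/[H⁺]²) = 1/(1 + 10^+2.31 + 10^+1.67) = 0.003969
DIC = [CO2*]/α₀ = 1.348×10^-5 / 0.003969 = 3.40 mmol/kg

DIC = 3.40 mmol/kg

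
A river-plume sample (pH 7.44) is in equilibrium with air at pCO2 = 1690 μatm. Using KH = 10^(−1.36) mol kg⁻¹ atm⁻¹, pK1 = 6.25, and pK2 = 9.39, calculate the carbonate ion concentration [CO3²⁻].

[CO3²⁻] = 12.8 μmol/kg

[CO2*] = KH · pCO2 = 10^(−1.36) × 1690×10^-6 = 7.377×10^-5 mol/kg
α₀ = 1/(1 + K1/[H⁺] + K1K2/[H⁺]²) = 1/(1 + 10^+1.19 + 10^-0.76) = 0.06002
DIC = [CO2*]/α₀ = 7.377×10^-5 / 0.06002 = 1.229 mmol/kg
[CO3²⁻] = α₂·DIC; α₂ = 0.01043, so [CO3²⁻] = 0.01043 × 1.229 = 0.0128 mmol/kg = 12.8 μmol/kg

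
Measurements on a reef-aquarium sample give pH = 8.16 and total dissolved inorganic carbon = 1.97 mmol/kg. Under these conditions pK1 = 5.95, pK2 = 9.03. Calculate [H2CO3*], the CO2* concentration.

[CO2*] = 10.6 μmol/kg

α₀ = 1 / (1 + K1/[H⁺] + K1K2/[H⁺]²) = 1 / (1 + 10^+2.21 + 10^+1.34)
   = 1 / (1 + 162.18 + 21.878) = 1/185.06 = 0.005404
[CO2*] = α₀ × DIC = 0.005404 × 1.97 = 0.0106 mmol/kg = 10.6 μmol/kg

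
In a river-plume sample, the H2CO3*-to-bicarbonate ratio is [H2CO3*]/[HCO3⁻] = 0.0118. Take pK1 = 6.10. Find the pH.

From K1 = [H⁺][HCO3⁻]/[H2CO3*]:  pH = pK1 − log₁₀([H2CO3*]/[HCO3⁻])
log₁₀(0.0118) = -1.928
pH = 6.10 − (-1.928) = 8.03

pH = 8.03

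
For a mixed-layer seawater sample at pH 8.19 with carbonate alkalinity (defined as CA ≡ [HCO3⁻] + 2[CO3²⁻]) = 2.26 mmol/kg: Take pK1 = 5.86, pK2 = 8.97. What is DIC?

CA = [HCO3⁻] + 2[CO3²⁻] = (α₁ + 2α₂)·DIC
At pH 8.19: [H⁺]/K1 = 10^-2.33 = 0.0046774, K2/[H⁺] = 10^-0.78 = 0.16596
α₁ = 1/(1 + 0.0046774 + 0.16596) = 1/1.1706 = 0.8542; α₂ = α₁·K2/[H⁺] = 0.1418
α₁ + 2α₂ = 1.1378
DIC = CA / (α₁ + 2α₂) = 2.26 / 1.1378 = 1.99 mmol/kg

DIC = 1.99 mmol/kg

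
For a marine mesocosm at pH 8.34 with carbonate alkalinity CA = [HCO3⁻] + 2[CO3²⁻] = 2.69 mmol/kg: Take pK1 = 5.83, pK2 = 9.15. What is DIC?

DIC = 2.38 mmol/kg

CA = [HCO3⁻] + 2[CO3²⁻] = (α₁ + 2α₂)·DIC
At pH 8.34: [H⁺]/K1 = 10^-2.51 = 0.0030903, K2/[H⁺] = 10^-0.81 = 0.15488
α₁ = 1/(1 + 0.0030903 + 0.15488) = 1/1.1580 = 0.8636; α₂ = α₁·K2/[H⁺] = 0.1338
α₁ + 2α₂ = 1.1311
DIC = CA / (α₁ + 2α₂) = 2.69 / 1.1311 = 2.38 mmol/kg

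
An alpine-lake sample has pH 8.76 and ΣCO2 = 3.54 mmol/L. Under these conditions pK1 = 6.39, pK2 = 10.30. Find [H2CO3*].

[CO2*] = 14.6 μmol/L

α₀ = 1 / (1 + K1/[H⁺] + K1K2/[H⁺]²) = 1 / (1 + 10^+2.37 + 10^+0.83)
   = 1 / (1 + 234.42 + 6.7608) = 1/242.18 = 0.004129
[CO2*] = α₀ × DIC = 0.004129 × 3.54 = 0.0146 mmol/L = 14.6 μmol/L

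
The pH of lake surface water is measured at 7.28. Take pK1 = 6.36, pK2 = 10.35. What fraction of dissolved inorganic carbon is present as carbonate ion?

α₂ = 1 / (1 + [H⁺]/K2 + [H⁺]²/(K1K2)) = 1 / (1 + 10^+3.07 + 10^+2.15)
   = 1 / (1 + 1174.9 + 141.25) = 1/1317.2 = 0.0007592

α₂ = 0.000759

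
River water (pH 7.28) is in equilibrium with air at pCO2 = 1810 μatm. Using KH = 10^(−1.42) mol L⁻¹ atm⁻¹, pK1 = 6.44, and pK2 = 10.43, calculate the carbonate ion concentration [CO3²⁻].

[CO3²⁻] = 0.337 μmol/L

[CO2*] = KH · pCO2 = 10^(−1.42) × 1810×10^-6 = 6.881×10^-5 mol/L
α₀ = 1/(1 + K1/[H⁺] + K1K2/[H⁺]²) = 1/(1 + 10^+0.84 + 10^-2.31) = 0.1262
DIC = [CO2*]/α₀ = 6.881×10^-5 / 0.1262 = 0.5452 mmol/L
[CO3²⁻] = α₂·DIC; α₂ = 0.0006182, so [CO3²⁻] = 0.0006182 × 0.5452 = 0.000337 mmol/L = 0.337 μmol/L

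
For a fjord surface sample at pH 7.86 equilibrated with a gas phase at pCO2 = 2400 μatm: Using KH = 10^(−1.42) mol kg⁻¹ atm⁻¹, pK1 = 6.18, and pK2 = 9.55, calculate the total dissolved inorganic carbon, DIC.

[CO2*] = KH · pCO2 = 10^(−1.42) × 2400×10^-6 = 9.125×10^-5 mol/kg
α₀ = 1/(1 + K1/[H⁺] + K1K2/[H⁺]²) = 1/(1 + 10^+1.68 + 10^-0.01) = 0.02006
DIC = [CO2*]/α₀ = 9.125×10^-5 / 0.02006 = 4.55 mmol/kg

DIC = 4.55 mmol/kg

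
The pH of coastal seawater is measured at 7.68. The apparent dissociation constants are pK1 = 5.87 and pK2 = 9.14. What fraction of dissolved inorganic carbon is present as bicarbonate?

α₁ = 1 / (1 + [H⁺]/K1 + K2/[H⁺]) = 1 / (1 + 10^-1.81 + 10^-1.46)
   = 1 / (1 + 0.015488 + 0.034674) = 1/1.0502 = 0.9522

α₁ = 0.952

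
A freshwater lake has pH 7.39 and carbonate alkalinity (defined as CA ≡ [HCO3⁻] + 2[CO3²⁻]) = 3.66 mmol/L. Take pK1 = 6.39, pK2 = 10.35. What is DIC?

CA = [HCO3⁻] + 2[CO3²⁻] = (α₁ + 2α₂)·DIC
At pH 7.39: [H⁺]/K1 = 10^-1.00 = 0.10000, K2/[H⁺] = 10^-2.96 = 0.0010965
α₁ = 1/(1 + 0.10000 + 0.0010965) = 1/1.1011 = 0.9082; α₂ = α₁·K2/[H⁺] = 0.0009958
α₁ + 2α₂ = 0.9102
DIC = CA / (α₁ + 2α₂) = 3.66 / 0.9102 = 4.02 mmol/L

DIC = 4.02 mmol/L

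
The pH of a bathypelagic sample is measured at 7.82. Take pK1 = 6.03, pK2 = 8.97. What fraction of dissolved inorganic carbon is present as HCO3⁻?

α₁ = 1 / (1 + [H⁺]/K1 + K2/[H⁺]) = 1 / (1 + 10^-1.79 + 10^-1.15)
   = 1 / (1 + 0.016218 + 0.070795) = 1/1.0870 = 0.9200

α₁ = 0.920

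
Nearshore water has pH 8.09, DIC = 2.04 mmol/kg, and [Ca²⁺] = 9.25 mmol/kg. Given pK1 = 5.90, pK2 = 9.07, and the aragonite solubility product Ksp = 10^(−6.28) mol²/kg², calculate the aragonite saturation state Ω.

α₂ = 1 / (1 + [H⁺]/K2 + [H⁺]²/(K1K2)) = 1 / (1 + 10^+0.98 + 10^-1.21)
   = 1 / (1 + 9.5499 + 0.061660) = 1/10.612 = 0.09424
[CO3²⁻] = α₂ × DIC = 0.09424 × 2.04 = 0.1922 mmol/kg
Ksp = 10^(−6.28) = 5.248×10^-7
Ω = [Ca²⁺][CO3²⁻]/Ksp = (9.25×10^-3)(1.922×10^-4) / 5.248×10^-7 = 3.39

Ω = 3.39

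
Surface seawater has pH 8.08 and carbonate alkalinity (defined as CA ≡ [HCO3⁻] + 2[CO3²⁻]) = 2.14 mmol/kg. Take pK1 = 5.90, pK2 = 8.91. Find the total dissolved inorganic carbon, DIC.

CA = [HCO3⁻] + 2[CO3²⁻] = (α₁ + 2α₂)·DIC
At pH 8.08: [H⁺]/K1 = 10^-2.18 = 0.0066069, K2/[H⁺] = 10^-0.83 = 0.14791
α₁ = 1/(1 + 0.0066069 + 0.14791) = 1/1.1545 = 0.8662; α₂ = α₁·K2/[H⁺] = 0.1281
α₁ + 2α₂ = 1.1224
DIC = CA / (α₁ + 2α₂) = 2.14 / 1.1224 = 1.91 mmol/kg

DIC = 1.91 mmol/kg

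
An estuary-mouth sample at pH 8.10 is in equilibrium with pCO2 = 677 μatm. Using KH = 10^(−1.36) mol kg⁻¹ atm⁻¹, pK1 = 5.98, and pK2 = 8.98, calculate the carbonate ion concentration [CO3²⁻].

[CO3²⁻] = 0.514 mmol/kg

[CO2*] = KH · pCO2 = 10^(−1.36) × 677×10^-6 = 2.955×10^-5 mol/kg
α₀ = 1/(1 + K1/[H⁺] + K1K2/[H⁺]²) = 1/(1 + 10^+2.12 + 10^+1.24) = 0.006658
DIC = [CO2*]/α₀ = 2.955×10^-5 / 0.006658 = 4.439 mmol/kg
[CO3²⁻] = α₂·DIC; α₂ = 0.1157, so [CO3²⁻] = 0.1157 × 4.439 = 0.514 mmol/kg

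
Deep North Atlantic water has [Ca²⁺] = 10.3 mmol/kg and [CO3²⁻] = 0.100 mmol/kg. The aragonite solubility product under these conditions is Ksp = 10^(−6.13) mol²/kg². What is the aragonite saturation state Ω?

Ω = 1.39

Ksp = 10^(−6.13) = 7.413×10^-7
Ω = [Ca²⁺][CO3²⁻]/Ksp = (10.3×10^-3)(0.100×10^-3) / 7.413×10^-7 = 1.39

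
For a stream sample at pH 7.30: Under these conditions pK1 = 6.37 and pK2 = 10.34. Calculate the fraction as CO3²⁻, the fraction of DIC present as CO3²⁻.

α₂ = 0.000815

α₂ = 1 / (1 + [H⁺]/K2 + [H⁺]²/(K1K2)) = 1 / (1 + 10^+3.04 + 10^+2.11)
   = 1 / (1 + 1096.5 + 128.82) = 1/1226.3 = 0.0008155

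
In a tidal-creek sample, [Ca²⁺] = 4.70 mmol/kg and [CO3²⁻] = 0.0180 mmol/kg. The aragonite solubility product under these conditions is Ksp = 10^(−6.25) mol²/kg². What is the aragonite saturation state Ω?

Ksp = 10^(−6.25) = 5.623×10^-7
Ω = [Ca²⁺][CO3²⁻]/Ksp = (4.70×10^-3)(0.0180×10^-3) / 5.623×10^-7 = 0.150

Ω = 0.150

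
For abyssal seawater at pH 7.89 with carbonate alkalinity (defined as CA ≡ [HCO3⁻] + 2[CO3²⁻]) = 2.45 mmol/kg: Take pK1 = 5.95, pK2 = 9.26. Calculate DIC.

DIC = 2.38 mmol/kg

CA = [HCO3⁻] + 2[CO3²⁻] = (α₁ + 2α₂)·DIC
At pH 7.89: [H⁺]/K1 = 10^-1.94 = 0.011482, K2/[H⁺] = 10^-1.37 = 0.042658
α₁ = 1/(1 + 0.011482 + 0.042658) = 1/1.0541 = 0.9486; α₂ = α₁·K2/[H⁺] = 0.04047
α₁ + 2α₂ = 1.0296
DIC = CA / (α₁ + 2α₂) = 2.45 / 1.0296 = 2.38 mmol/kg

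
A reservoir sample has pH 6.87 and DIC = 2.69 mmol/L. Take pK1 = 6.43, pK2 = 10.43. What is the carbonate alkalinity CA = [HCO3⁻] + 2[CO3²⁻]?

CA = [HCO3⁻] + 2[CO3²⁻] = (α₁ + 2α₂)·DIC
At pH 6.87: [H⁺]/K1 = 10^-0.44 = 0.36308, K2/[H⁺] = 10^-3.56 = 0.00027542
α₁ = 1/(1 + 0.36308 + 0.00027542) = 1/1.3634 = 0.7335; α₂ = α₁·K2/[H⁺] = 0.0002020
α₁ + 2α₂ = 0.7339
CA = 0.7339 × 2.69 = 1.97 mmol/L

CA = 1.97 mmol/L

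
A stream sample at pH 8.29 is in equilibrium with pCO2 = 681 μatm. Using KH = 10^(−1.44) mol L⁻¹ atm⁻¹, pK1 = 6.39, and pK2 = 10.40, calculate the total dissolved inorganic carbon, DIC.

DIC = 2.00 mmol/L

[CO2*] = KH · pCO2 = 10^(−1.44) × 681×10^-6 = 2.473×10^-5 mol/L
α₀ = 1/(1 + K1/[H⁺] + K1K2/[H⁺]²) = 1/(1 + 10^+1.90 + 10^-0.21) = 0.01234
DIC = [CO2*]/α₀ = 2.473×10^-5 / 0.01234 = 2.00 mmol/L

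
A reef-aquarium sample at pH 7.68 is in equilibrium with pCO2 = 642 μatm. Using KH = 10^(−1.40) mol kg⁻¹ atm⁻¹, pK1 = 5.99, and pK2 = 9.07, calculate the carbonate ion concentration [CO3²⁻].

[CO3²⁻] = 0.0510 mmol/kg

[CO2*] = KH · pCO2 = 10^(−1.40) × 642×10^-6 = 2.556×10^-5 mol/kg
α₀ = 1/(1 + K1/[H⁺] + K1K2/[H⁺]²) = 1/(1 + 10^+1.69 + 10^+0.30) = 0.01924
DIC = [CO2*]/α₀ = 2.556×10^-5 / 0.01924 = 1.328 mmol/kg
[CO3²⁻] = α₂·DIC; α₂ = 0.03839, so [CO3²⁻] = 0.03839 × 1.328 = 0.0510 mmol/kg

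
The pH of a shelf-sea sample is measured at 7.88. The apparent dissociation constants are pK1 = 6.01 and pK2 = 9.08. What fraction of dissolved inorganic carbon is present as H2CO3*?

α₀ = 1 / (1 + K1/[H⁺] + K1K2/[H⁺]²) = 1 / (1 + 10^+1.87 + 10^+0.67)
   = 1 / (1 + 74.131 + 4.6774) = 1/79.808 = 0.01253

α₀ = 0.0125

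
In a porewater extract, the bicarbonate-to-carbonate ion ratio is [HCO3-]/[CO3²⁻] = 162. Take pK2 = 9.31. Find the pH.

pH = 7.10

From K2 = [H⁺][CO3²⁻]/[HCO3-]:  pH = pK2 − log₁₀([HCO3-]/[CO3²⁻])
log₁₀(162) = +2.210
pH = 9.31 − (+2.210) = 7.10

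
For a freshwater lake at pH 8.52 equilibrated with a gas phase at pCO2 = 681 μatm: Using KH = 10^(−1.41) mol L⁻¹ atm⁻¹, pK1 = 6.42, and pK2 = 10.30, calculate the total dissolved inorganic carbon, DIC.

DIC = 3.42 mmol/L

[CO2*] = KH · pCO2 = 10^(−1.41) × 681×10^-6 = 2.649×10^-5 mol/L
α₀ = 1/(1 + K1/[H⁺] + K1K2/[H⁺]²) = 1/(1 + 10^+2.10 + 10^+0.32) = 0.007753
DIC = [CO2*]/α₀ = 2.649×10^-5 / 0.007753 = 3.42 mmol/L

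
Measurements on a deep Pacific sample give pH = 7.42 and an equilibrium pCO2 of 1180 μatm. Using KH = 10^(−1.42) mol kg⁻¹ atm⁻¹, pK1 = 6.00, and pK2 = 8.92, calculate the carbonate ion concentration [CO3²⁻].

[CO2*] = KH · pCO2 = 10^(−1.42) × 1180×10^-6 = 4.486×10^-5 mol/kg
α₀ = 1/(1 + K1/[H⁺] + K1K2/[H⁺]²) = 1/(1 + 10^+1.42 + 10^-0.08) = 0.03554
DIC = [CO2*]/α₀ = 4.486×10^-5 / 0.03554 = 1.262 mmol/kg
[CO3²⁻] = α₂·DIC; α₂ = 0.02956, so [CO3²⁻] = 0.02956 × 1.262 = 0.0373 mmol/kg

[CO3²⁻] = 0.0373 mmol/kg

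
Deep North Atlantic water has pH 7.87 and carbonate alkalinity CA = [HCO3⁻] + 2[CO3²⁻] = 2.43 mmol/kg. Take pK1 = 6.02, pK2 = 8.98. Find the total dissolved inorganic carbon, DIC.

DIC = 2.30 mmol/kg

CA = [HCO3⁻] + 2[CO3²⁻] = (α₁ + 2α₂)·DIC
At pH 7.87: [H⁺]/K1 = 10^-1.85 = 0.014125, K2/[H⁺] = 10^-1.11 = 0.077625
α₁ = 1/(1 + 0.014125 + 0.077625) = 1/1.0918 = 0.9160; α₂ = α₁·K2/[H⁺] = 0.07110
α₁ + 2α₂ = 1.0582
DIC = CA / (α₁ + 2α₂) = 2.43 / 1.0582 = 2.30 mmol/kg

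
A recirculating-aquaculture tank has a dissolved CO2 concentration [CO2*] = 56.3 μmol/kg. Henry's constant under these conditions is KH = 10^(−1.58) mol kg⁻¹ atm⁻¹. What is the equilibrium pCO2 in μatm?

KH = 10^(−1.58) = 2.630×10^-2 mol kg⁻¹ atm⁻¹
pCO2 = [CO2*]/KH = 56.3×10^-6 / 2.630×10^-2 = 2.14×10^-3 atm = 2140 μatm

pCO2 = 2140 μatm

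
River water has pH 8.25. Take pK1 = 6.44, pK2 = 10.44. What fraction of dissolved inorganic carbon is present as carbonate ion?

α₂ = 0.00632

α₂ = 1 / (1 + [H⁺]/K2 + [H⁺]²/(K1K2)) = 1 / (1 + 10^+2.19 + 10^+0.38)
   = 1 / (1 + 154.88 + 2.3988) = 1/158.28 = 0.006318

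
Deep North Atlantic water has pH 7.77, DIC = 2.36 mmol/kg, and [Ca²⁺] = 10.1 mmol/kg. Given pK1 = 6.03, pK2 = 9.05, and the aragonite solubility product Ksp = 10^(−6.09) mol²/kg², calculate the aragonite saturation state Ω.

α₂ = 1 / (1 + [H⁺]/K2 + [H⁺]²/(K1K2)) = 1 / (1 + 10^+1.28 + 10^-0.46)
   = 1 / (1 + 19.055 + 0.34674) = 1/20.401 = 0.04902
[CO3²⁻] = α₂ × DIC = 0.04902 × 2.36 = 0.1157 mmol/kg
Ksp = 10^(−6.09) = 8.128×10^-7
Ω = [Ca²⁺][CO3²⁻]/Ksp = (10.1×10^-3)(1.157×10^-4) / 8.128×10^-7 = 1.44

Ω = 1.44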